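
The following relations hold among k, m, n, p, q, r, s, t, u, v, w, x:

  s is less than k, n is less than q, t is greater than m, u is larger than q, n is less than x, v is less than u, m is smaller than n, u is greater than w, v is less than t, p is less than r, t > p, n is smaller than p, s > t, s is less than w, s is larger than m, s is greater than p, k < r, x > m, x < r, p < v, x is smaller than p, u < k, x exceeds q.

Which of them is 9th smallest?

w

The consecutive relations fix a unique order: m < n < q < x < p < v < t < s < w < u < k < r.
Counting 9 from the smallest end gives w.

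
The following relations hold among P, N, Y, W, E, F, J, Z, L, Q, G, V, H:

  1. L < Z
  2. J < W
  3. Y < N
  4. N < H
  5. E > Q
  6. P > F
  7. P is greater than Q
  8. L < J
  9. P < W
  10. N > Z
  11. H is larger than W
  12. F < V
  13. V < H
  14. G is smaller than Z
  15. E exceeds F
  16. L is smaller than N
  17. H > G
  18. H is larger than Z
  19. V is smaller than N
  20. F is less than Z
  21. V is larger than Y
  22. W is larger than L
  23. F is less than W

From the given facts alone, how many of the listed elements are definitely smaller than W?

Directly below W: F, L, J, P.
One step further: Q (5 so far).
Nothing else is reachable below W; 5 in all.

5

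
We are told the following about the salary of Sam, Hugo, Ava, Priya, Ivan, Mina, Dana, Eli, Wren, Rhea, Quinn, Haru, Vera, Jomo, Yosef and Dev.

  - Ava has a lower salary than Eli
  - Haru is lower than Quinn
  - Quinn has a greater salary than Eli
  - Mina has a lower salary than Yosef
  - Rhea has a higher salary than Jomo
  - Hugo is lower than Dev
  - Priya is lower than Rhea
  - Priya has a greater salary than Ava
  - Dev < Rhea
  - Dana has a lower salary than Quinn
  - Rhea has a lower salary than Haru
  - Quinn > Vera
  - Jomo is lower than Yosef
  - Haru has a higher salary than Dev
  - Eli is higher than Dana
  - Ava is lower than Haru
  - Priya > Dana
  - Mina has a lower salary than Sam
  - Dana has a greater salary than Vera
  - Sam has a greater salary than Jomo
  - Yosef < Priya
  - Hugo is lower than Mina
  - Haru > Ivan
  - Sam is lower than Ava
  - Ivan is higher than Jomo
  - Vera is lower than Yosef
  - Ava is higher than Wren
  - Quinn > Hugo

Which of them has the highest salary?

Quinn

Chaining downward from Quinn: directly below it, Hugo, Vera, Dana, Eli, Haru; then Ivan, Dev, Ava, Rhea; then Jomo, Sam, Wren, Priya; then Mina, Yosef.
That covers every other element, and nothing is given above Quinn, so Quinn is the highest salary.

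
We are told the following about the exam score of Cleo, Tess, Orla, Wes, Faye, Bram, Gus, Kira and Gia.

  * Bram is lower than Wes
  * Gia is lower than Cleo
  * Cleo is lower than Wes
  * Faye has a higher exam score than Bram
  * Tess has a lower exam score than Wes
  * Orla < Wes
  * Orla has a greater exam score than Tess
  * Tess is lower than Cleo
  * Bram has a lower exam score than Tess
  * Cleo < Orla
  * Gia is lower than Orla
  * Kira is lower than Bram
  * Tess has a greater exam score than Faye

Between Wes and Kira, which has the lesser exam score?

The relevant relations are Kira < Bram; Bram < Faye; Faye < Tess; Tess < Cleo; Cleo < Orla; Orla < Wes.
Chaining these gives Kira < Bram < Faye < Tess < Cleo < Orla < Wes.
So Kira < Wes; Kira is the lower of the two.

Kira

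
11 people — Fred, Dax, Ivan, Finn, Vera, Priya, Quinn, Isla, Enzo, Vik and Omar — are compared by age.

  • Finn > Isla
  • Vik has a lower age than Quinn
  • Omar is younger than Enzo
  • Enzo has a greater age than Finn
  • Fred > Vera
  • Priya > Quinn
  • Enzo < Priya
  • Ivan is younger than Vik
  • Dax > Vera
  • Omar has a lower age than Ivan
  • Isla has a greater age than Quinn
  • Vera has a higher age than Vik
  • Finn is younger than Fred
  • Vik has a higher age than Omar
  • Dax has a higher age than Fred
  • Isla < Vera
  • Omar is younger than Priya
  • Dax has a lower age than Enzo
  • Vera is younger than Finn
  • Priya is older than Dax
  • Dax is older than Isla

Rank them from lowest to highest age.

The consecutive links are each given: Omar < Ivan; Ivan < Vik; Vik < Quinn; Quinn < Isla; Isla < Vera; Vera < Finn; Finn < Fred; Fred < Dax; Dax < Enzo; Enzo < Priya.

Omar < Ivan < Vik < Quinn < Isla < Vera < Finn < Fred < Dax < Enzo < Priya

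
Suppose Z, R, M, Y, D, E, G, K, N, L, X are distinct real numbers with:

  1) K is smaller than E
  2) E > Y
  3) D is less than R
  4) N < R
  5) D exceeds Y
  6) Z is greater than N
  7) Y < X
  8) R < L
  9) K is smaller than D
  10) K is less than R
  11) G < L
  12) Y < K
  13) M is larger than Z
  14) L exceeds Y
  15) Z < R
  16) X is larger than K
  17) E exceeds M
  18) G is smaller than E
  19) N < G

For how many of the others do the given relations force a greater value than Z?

The elements the relations force above Z are M, R, L, E — no chain reaches any other.
That is 4.

4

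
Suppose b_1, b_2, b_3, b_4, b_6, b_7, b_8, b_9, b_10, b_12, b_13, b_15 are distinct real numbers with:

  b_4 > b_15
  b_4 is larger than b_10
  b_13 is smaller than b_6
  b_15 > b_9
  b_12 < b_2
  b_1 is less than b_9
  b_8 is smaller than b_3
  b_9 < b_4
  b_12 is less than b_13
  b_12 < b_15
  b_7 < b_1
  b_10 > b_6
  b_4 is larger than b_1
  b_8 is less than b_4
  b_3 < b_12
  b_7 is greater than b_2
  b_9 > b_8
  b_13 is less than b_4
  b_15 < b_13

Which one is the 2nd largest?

The consecutive relations fix a unique order: b_8 < b_3 < b_12 < b_2 < b_7 < b_1 < b_9 < b_15 < b_13 < b_6 < b_10 < b_4.
Counting 2 from the largest end gives b_10.

b_10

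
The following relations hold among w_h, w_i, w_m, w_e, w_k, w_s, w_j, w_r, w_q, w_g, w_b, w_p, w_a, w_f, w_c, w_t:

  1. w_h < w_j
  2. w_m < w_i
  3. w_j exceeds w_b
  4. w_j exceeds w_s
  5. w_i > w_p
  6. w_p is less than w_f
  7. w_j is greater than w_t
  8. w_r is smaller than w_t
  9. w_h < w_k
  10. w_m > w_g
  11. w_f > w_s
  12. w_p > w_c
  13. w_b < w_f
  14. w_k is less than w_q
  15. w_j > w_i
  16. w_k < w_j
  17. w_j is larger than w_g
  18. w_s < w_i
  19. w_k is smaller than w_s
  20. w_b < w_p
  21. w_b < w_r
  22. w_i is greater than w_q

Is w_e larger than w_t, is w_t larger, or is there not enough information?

undetermined

Following every chain through w_t: above w_t we get w_j; below w_t we get w_b, w_r.
w_e is not reached, and no chain runs the other way from w_e to w_t.
So the given relations leave the order of w_t and w_e undetermined.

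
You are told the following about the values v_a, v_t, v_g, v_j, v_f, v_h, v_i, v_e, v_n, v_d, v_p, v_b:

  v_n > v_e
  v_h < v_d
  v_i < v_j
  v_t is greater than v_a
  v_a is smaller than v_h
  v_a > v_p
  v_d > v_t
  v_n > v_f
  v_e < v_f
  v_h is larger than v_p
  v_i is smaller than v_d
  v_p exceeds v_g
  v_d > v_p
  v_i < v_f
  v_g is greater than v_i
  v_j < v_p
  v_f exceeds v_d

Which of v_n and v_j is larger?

Following the relations from v_j: v_j < v_p < v_a < v_t < v_d < v_f < v_n.
So v_j < v_n; v_n is the larger of the two.

v_n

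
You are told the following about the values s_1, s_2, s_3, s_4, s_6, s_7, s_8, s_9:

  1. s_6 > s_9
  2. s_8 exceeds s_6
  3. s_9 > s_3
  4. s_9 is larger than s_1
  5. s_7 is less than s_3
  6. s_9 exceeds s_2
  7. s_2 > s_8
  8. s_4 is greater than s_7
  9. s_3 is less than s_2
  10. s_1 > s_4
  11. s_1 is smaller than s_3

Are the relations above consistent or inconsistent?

Chaining the given relations yields s_2 < s_9 < s_6 < s_8, so s_2 < s_8. But one relation states s_8 < s_2. These cannot both hold.

inconsistent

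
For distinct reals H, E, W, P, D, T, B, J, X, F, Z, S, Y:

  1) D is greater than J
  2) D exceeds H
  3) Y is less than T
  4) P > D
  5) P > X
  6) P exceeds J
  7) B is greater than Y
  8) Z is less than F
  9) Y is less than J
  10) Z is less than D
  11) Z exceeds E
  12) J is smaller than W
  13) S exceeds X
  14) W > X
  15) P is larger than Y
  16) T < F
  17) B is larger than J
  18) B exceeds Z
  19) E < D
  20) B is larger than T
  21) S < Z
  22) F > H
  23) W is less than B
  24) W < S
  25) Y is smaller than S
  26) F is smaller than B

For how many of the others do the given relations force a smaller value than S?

From S the given relations immediately reach Y, X, W.
From those, J — 4 in total.
No other element is forced below S by the given relations, so the count is 4.

4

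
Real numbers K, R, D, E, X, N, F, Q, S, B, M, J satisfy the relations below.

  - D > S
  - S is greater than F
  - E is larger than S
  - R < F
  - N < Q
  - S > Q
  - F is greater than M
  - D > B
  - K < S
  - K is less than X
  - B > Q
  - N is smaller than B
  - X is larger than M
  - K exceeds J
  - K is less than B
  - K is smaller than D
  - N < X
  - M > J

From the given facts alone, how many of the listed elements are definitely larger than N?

6

The elements the relations force above N are Q, X, S, B, E, D — no chain reaches any other.
That is 6.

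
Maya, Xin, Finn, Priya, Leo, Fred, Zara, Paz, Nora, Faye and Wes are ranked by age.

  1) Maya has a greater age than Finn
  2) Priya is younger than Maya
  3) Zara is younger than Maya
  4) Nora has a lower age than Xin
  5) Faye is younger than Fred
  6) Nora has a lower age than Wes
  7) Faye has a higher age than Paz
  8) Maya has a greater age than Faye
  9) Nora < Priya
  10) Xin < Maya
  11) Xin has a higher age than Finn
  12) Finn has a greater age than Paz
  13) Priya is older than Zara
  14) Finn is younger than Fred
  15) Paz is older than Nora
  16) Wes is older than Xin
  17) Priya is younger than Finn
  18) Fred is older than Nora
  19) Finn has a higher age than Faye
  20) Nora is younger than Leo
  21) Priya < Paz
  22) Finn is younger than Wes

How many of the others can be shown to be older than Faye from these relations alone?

5

From Faye the given relations immediately reach Finn, Fred, Maya.
From those, Xin, Wes — 5 in total.
No other element is forced above Faye by the given relations, so the count is 5.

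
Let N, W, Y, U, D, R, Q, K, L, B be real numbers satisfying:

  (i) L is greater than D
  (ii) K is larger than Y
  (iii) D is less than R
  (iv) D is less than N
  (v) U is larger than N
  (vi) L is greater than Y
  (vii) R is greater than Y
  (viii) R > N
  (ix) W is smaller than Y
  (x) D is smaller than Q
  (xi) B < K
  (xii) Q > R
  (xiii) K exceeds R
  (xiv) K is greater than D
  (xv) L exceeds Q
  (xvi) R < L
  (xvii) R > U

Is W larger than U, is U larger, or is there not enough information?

Following every chain through U: above U we get R, Q, L, K; below U we get D, N.
W is not reached, and no chain runs the other way from W to U.
So the given relations leave the order of U and W undetermined.

undetermined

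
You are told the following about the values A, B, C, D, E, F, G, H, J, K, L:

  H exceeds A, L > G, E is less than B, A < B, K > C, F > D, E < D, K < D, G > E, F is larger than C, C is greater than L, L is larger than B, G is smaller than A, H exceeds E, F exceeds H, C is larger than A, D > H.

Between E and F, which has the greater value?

F

Link the given pairs in sequence: E < G; G < A; A < B; B < L; L < C; C < K; K < D; D < F.
Together: E < G < A < B < L < C < K < D < F.
So E < F; F is the larger of the two.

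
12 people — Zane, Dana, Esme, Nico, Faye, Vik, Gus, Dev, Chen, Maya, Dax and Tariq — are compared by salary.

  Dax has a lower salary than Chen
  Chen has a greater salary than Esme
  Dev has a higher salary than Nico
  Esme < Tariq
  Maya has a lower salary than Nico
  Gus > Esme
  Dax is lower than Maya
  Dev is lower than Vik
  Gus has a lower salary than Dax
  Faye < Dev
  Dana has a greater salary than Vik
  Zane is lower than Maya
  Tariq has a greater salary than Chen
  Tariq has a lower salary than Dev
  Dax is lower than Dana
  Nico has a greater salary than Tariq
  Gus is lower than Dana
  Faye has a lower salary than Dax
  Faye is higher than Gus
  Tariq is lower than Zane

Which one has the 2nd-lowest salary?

Gus

Chaining the given pairs: Esme < Gus < Faye < Dax < Chen < Tariq < Zane < Maya < Nico < Dev < Vik < Dana.
The 2nd smallest is Gus.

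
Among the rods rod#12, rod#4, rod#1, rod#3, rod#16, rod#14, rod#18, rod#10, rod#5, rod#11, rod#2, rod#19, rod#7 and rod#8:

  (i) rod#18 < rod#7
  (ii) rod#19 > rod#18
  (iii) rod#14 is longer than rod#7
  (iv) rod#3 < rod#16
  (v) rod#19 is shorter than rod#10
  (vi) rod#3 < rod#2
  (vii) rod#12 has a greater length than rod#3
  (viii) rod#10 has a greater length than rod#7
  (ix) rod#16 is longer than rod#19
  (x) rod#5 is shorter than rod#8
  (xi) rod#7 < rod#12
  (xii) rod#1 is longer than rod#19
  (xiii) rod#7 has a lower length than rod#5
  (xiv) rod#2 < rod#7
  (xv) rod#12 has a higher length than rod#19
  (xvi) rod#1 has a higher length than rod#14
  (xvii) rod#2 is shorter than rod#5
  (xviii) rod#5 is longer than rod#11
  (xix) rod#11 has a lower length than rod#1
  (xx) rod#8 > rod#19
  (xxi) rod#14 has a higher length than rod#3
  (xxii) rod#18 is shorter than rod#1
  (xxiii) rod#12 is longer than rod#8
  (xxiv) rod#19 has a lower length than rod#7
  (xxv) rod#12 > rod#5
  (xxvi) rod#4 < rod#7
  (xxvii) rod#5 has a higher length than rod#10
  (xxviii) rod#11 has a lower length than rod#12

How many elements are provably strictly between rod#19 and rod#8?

3

Chaining upward from rod#19 reaches: rod#16, rod#7, rod#10, rod#5, rod#12, rod#14, rod#1.
Chaining downward from rod#8 reaches: rod#3, rod#11, rod#2, rod#18, rod#4, rod#7, rod#10, rod#5.
Strictly between rod#19 and rod#8 are those in both lists: rod#7, rod#10, rod#5 — 3 elements.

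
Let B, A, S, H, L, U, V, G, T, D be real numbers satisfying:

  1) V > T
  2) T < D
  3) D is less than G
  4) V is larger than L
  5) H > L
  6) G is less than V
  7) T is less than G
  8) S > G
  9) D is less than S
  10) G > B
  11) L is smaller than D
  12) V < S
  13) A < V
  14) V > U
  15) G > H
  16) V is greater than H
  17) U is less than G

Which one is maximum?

S

U is not greatest since U < G; T is not greatest since T < V; A is not greatest since A < V; L is not greatest since L < V; D is not greatest since D < S; B is not greatest since B < G; H is not greatest since H < V; G is not greatest since G < S; V is not greatest since V < S.
Only S has nothing above it, so S is the maximum.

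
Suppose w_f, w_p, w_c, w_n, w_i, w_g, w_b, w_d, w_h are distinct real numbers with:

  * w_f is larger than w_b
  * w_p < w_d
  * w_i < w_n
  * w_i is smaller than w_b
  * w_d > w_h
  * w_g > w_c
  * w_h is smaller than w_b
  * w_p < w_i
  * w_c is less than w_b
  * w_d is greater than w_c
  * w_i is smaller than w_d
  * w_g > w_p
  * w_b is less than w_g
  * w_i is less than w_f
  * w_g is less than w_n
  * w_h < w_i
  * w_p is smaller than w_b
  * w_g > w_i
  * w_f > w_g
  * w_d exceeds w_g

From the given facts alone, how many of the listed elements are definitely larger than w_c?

The elements the relations force above w_c are w_b, w_g, w_f, w_n, w_d — no chain reaches any other.
That is 5.

5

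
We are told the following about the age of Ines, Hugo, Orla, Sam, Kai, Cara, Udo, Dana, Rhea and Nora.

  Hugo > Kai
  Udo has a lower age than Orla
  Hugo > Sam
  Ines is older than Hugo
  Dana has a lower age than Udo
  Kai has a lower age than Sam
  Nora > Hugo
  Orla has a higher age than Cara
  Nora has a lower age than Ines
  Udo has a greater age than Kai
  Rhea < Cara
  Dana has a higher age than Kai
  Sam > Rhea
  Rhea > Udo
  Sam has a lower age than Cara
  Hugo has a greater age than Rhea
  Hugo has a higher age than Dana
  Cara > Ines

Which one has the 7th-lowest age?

The consecutive relations fix a unique order: Kai < Dana < Udo < Rhea < Sam < Hugo < Nora < Ines < Cara < Orla.
The 7th smallest is Nora.

Nora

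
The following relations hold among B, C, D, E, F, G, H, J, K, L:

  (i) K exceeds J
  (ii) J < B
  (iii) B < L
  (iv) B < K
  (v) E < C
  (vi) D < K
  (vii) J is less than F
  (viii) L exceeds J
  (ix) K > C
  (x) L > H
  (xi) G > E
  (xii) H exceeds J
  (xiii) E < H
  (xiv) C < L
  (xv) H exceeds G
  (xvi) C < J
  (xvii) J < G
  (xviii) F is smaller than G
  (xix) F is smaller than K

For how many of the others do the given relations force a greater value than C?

From C the given relations immediately reach J, L, K.
From those, B, F, G, H — 7 in total.
No other element is forced above C by the given relations, so the count is 7.

7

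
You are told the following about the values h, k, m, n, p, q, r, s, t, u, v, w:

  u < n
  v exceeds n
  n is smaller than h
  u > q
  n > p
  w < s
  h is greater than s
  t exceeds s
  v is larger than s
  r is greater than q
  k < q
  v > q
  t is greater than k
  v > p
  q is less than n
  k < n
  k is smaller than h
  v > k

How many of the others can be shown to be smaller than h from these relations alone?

7

Directly below h: k, s, n.
One step further: w, p, q, u (7 so far).
No other element is forced below h by the given relations, so the count is 7.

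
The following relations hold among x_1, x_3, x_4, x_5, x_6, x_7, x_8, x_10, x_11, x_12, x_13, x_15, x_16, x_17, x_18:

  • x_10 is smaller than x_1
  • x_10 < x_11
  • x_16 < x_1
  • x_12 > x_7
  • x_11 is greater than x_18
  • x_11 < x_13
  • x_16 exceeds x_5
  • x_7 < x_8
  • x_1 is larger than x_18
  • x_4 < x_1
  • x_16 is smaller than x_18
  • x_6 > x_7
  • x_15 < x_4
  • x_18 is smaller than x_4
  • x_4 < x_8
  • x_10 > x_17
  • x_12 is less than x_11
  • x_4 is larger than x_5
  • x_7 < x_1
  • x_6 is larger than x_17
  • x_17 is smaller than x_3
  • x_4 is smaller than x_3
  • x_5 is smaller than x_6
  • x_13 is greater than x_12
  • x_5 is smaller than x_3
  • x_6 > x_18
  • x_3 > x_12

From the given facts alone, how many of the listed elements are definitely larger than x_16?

8

From x_16 the given relations immediately reach x_18, x_1.
From those, x_4, x_11, x_6 — 5 in total.
From those, x_13, x_8, x_3 — 8 in total.
Nothing else is reachable above x_16; 8 in all.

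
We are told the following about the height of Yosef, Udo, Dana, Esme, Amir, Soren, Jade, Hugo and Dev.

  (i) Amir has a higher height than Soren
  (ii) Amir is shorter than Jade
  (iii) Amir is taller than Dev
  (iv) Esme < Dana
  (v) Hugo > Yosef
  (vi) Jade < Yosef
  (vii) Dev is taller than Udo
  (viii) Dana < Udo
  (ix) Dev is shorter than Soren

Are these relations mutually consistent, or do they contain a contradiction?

The single ordering Esme < Dana < Udo < Dev < Soren < Amir < Jade < Yosef < Hugo satisfies every listed relation, so no contradiction arises.

consistent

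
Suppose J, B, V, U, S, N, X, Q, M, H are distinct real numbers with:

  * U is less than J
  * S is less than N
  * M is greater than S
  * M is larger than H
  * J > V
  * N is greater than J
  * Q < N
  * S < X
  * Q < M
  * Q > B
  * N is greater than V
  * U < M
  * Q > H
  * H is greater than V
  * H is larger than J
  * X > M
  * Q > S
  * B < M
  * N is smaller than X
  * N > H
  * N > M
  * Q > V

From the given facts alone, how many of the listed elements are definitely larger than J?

5

The elements the relations force above J are H, Q, M, N, X — no chain reaches any other.
That is 5.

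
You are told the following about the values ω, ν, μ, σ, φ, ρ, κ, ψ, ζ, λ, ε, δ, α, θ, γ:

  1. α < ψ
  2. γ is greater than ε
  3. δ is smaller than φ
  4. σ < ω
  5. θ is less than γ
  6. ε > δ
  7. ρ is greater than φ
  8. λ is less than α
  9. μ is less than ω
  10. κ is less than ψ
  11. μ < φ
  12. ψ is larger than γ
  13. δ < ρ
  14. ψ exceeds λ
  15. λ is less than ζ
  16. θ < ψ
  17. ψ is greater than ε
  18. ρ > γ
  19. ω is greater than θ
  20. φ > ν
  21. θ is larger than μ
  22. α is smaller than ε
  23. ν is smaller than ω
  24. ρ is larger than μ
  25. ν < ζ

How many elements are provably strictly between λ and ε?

1

Chaining upward from λ reaches: α, ζ, γ, ρ, ψ.
Chaining downward from ε reaches: α, δ.
Strictly between λ and ε are those in both lists: α — 1 element.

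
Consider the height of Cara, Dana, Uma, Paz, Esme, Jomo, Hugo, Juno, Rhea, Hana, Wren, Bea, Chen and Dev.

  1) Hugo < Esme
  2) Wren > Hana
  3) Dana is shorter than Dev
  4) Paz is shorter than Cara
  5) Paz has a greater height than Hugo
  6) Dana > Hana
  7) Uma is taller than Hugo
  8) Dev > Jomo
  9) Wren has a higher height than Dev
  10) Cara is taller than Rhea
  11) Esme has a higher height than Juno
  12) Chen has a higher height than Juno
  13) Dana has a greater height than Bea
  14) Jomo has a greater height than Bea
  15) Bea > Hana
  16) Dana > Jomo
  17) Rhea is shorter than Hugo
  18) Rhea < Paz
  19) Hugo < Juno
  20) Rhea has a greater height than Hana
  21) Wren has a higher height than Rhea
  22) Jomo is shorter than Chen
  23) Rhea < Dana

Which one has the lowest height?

Bea is not least since Hana < Bea; Rhea is not least since Hana < Rhea; Jomo is not least since Bea < Jomo; Hugo is not least since Rhea < Hugo; Dana is not least since Hana < Dana; Paz is not least since Hugo < Paz; Juno is not least since Hugo < Juno; Uma is not least since Hugo < Uma; Esme is not least since Hugo < Esme; Dev is not least since Jomo < Dev; Wren is not least since Rhea < Wren; Cara is not least since Paz < Cara; Chen is not least since Jomo < Chen.
Only Hana has nothing below it, so Hana is the lowest height.

Hana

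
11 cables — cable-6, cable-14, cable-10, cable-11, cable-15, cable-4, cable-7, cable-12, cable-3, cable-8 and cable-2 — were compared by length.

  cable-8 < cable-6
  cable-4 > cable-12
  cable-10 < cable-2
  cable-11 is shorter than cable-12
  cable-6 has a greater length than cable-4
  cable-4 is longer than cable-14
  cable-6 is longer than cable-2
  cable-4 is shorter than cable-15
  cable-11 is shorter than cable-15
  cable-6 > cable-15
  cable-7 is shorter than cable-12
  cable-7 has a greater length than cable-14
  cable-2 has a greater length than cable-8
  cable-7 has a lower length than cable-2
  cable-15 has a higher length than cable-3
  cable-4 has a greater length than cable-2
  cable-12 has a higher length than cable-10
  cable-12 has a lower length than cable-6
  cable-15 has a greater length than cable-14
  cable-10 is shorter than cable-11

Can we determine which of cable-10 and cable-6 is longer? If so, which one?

Chaining the given relations: cable-10 < cable-11 < cable-12 < cable-4 < cable-15 < cable-6.
So cable-6 is longer.

cable-6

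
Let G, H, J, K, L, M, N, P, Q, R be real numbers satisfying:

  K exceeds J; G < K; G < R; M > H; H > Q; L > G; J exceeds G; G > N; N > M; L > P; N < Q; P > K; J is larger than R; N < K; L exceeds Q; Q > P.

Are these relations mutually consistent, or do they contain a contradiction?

inconsistent

Chaining the given relations yields H < M < N < G < R < J < K < P < Q, so H < Q. But one relation states Q < H. These cannot both hold.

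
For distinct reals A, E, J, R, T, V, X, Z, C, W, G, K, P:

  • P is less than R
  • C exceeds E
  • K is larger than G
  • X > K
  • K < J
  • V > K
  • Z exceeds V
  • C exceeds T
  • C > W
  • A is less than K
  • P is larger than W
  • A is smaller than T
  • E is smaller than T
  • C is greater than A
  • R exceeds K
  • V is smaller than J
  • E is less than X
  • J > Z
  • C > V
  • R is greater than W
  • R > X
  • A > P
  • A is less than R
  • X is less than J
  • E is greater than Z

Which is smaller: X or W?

W

The relevant relations are W < P; P < A; A < K; K < V; V < Z; Z < E; E < X.
Chaining these gives W < P < A < K < V < Z < E < X.
So W < X; W is the smaller of the two.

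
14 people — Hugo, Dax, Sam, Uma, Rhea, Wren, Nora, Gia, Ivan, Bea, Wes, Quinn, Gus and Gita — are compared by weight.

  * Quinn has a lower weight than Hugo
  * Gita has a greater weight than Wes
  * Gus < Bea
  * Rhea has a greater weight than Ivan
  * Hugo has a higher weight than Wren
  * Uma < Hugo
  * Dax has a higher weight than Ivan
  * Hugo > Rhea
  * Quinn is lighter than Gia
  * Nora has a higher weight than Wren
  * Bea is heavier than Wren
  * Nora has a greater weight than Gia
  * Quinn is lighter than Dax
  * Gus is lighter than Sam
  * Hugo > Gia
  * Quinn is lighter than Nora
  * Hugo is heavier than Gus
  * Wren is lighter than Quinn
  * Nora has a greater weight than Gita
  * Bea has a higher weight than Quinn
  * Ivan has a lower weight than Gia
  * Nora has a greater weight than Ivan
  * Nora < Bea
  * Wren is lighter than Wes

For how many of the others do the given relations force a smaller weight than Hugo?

The elements the relations force below Hugo are Wren, Ivan, Quinn, Gus, Rhea, Gia, Uma — no chain reaches any other.
That is 7.

7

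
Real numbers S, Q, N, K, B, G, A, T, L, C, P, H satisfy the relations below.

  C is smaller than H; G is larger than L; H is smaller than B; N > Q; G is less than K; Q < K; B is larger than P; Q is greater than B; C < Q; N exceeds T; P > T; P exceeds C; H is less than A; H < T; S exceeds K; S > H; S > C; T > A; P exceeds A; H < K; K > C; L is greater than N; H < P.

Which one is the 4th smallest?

T

Chaining the given pairs: C < H < A < T < P < B < Q < N < L < G < K < S.
Counting 4 from the smallest end gives T.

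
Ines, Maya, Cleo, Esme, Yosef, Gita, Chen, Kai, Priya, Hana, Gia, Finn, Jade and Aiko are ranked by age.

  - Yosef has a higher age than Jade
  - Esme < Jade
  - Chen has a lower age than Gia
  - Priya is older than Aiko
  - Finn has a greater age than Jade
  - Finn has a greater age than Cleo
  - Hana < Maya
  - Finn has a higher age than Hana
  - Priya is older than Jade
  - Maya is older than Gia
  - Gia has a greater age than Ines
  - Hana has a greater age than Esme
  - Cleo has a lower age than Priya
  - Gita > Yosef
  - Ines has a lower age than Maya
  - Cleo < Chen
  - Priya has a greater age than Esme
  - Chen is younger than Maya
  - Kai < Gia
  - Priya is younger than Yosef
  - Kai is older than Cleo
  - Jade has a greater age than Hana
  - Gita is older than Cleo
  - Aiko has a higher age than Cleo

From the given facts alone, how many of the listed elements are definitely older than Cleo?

The elements the relations force above Cleo are Aiko, Kai, Priya, Finn, Chen, Yosef, Gia, Gita, Maya — no chain reaches any other.
That is 9.

9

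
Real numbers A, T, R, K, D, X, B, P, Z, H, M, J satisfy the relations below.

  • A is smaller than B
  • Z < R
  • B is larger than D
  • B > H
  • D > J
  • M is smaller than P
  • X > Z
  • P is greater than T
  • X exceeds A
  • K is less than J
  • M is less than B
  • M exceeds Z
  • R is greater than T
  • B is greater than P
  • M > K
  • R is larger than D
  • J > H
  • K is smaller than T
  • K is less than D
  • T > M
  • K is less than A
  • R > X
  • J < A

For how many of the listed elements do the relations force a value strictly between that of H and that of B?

Chaining upward from H reaches: J, D, A, X, R.
Chaining downward from B reaches: Z, K, J, D, A, M, T, P.
Strictly between H and B are those in both lists: J, D, A — 3 elements.

3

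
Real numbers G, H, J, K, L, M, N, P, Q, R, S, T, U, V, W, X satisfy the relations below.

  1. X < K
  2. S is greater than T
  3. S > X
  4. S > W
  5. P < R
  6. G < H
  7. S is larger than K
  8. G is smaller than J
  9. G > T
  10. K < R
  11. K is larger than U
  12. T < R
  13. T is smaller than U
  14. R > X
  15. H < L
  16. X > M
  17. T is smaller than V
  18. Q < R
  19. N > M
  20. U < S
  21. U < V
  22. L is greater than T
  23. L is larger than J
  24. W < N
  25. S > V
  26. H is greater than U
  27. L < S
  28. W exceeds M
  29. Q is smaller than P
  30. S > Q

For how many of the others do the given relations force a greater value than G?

4

From G the given relations immediately reach H, J.
From those, L — 3 in total.
From those, S — 4 in total.
Nothing else is reachable above G; 4 in all.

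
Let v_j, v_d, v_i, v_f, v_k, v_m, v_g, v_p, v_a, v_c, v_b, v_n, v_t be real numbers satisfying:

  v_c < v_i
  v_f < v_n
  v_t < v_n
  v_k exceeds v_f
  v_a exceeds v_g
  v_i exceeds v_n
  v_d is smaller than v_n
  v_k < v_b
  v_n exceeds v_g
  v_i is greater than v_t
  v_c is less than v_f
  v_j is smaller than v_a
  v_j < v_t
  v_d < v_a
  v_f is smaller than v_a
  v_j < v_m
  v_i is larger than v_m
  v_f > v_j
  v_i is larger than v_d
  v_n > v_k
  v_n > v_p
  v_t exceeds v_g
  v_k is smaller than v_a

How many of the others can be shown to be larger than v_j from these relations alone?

From v_j the given relations immediately reach v_f, v_t, v_m, v_a.
From those, v_k, v_n, v_i — 7 in total.
From those, v_b — 8 in total.
No other element is forced above v_j by the given relations, so the count is 8.

8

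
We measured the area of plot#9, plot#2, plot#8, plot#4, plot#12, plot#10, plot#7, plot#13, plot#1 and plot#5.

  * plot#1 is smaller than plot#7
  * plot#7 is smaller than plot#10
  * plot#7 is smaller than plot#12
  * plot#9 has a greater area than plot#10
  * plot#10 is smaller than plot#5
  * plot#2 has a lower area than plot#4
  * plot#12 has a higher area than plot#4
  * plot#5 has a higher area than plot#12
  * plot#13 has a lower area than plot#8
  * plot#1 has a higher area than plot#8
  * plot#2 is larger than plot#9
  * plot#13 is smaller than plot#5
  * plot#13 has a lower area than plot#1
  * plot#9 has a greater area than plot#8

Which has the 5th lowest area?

Piecing the relations together gives one ordering: plot#13 < plot#8 < plot#1 < plot#7 < plot#10 < plot#9 < plot#2 < plot#4 < plot#12 < plot#5.
The 5th smallest is plot#10.

plot#10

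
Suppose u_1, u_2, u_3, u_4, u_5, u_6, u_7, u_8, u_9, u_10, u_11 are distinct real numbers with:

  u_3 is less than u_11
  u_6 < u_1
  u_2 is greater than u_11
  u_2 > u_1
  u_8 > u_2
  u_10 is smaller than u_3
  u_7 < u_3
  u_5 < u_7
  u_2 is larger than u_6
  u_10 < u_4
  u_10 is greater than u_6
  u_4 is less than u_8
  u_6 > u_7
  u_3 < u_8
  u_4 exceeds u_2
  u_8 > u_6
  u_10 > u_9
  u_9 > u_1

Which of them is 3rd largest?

Chaining the given pairs: u_5 < u_7 < u_6 < u_1 < u_9 < u_10 < u_3 < u_11 < u_2 < u_4 < u_8.
Counting 3 from the largest end gives u_2.

u_2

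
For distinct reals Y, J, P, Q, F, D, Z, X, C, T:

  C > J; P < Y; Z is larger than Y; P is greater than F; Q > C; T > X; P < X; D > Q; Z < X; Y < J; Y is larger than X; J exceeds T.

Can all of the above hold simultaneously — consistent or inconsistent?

inconsistent

We have X < Y stated directly, yet also Y < Z < X by chaining the others — so Y < X. Contradiction.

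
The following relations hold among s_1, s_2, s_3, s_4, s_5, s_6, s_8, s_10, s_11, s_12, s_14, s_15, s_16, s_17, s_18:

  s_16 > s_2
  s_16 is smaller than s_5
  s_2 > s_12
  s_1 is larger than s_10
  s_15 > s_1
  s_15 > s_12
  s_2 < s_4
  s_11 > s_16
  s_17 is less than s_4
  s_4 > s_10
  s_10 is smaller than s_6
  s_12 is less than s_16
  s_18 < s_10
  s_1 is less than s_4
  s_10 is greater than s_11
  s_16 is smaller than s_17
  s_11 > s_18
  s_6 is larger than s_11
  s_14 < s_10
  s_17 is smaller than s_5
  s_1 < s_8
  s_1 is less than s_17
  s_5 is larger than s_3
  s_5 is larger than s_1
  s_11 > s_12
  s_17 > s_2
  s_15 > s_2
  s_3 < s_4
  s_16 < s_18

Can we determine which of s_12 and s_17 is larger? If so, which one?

s_12 < s_2 and s_2 < s_16 give s_12 < s_16.
Then s_16 < s_18 extends the chain to s_18.
With s_18 < s_11: s_12 < s_2 < s_16 < s_18 < s_11.
With s_11 < s_10: s_12 < s_2 < s_16 < s_18 < s_11 < s_10.
Then s_10 < s_1 extends the chain to s_1.
Then s_1 < s_17 extends the chain to s_17.
So s_17 is larger.

s_17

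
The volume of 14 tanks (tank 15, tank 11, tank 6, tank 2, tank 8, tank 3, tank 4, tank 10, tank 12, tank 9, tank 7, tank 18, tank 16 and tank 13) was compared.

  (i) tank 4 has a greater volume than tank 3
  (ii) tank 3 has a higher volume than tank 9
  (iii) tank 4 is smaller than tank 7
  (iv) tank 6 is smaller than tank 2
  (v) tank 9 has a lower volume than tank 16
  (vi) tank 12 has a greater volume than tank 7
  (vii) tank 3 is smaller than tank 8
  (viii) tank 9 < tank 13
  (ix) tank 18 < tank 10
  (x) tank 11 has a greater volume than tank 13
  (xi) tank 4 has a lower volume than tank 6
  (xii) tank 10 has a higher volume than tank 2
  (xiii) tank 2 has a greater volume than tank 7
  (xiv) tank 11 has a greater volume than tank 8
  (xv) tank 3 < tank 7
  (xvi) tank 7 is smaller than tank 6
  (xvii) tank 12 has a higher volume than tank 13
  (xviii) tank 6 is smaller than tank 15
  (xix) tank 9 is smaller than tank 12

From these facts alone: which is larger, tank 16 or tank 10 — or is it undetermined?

Following every chain through tank 16: below tank 16 we get tank 9.
tank 10 is not reached, and no chain runs the other way from tank 10 to tank 16.
So the given relations leave the order of tank 16 and tank 10 undetermined.

undetermined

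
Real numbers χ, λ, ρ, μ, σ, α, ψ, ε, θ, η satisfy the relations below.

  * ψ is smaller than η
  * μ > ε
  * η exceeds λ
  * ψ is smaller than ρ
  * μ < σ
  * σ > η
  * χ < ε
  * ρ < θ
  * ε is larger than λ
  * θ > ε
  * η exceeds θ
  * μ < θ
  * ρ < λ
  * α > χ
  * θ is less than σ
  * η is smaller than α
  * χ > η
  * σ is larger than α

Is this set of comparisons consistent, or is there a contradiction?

inconsistent

We have χ < ε stated directly, yet also ε < μ < θ < η < χ by chaining the others — so ε < χ. Contradiction.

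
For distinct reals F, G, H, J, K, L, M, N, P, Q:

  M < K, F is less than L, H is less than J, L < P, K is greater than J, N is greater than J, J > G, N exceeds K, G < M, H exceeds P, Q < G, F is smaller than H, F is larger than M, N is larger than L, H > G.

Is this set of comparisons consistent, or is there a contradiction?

consistent

Every relation is compatible with Q < G < M < F < L < P < H < J < K < N; the set is consistent.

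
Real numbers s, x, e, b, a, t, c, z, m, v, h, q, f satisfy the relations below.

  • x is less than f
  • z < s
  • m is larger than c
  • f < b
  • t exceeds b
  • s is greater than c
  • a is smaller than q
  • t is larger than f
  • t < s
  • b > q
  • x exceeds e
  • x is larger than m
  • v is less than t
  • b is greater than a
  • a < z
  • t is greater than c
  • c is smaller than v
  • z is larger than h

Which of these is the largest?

s

Chaining downward from s: directly below it, c, z, t; then a, h, v, f, b; then q, x; then e, m.
That covers every other element, and nothing is given above s, so s is the largest.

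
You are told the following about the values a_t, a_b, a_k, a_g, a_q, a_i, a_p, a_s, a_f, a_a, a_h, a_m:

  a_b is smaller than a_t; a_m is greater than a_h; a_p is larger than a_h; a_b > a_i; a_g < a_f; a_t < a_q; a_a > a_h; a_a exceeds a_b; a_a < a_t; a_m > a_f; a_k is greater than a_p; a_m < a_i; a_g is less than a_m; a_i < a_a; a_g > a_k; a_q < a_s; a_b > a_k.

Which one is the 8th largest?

The consecutive relations fix a unique order: a_h < a_p < a_k < a_g < a_f < a_m < a_i < a_b < a_a < a_t < a_q < a_s.
Counting 8 from the largest end gives a_f.

a_f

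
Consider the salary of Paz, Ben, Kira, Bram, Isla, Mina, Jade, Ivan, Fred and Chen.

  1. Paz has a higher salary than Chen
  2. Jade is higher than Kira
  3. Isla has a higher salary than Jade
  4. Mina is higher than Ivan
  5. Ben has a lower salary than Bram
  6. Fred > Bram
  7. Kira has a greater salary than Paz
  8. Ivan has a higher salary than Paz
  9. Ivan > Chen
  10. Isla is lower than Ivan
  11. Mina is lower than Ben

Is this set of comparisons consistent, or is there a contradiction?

The single ordering Chen < Paz < Kira < Jade < Isla < Ivan < Mina < Ben < Bram < Fred satisfies every listed relation, so no contradiction arises.

consistent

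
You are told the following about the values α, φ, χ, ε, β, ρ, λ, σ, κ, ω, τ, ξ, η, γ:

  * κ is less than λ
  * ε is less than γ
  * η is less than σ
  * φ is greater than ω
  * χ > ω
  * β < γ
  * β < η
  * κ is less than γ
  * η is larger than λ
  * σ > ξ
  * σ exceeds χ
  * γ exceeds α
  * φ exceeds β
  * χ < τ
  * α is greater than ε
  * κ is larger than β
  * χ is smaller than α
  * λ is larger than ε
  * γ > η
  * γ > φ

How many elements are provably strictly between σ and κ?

2

The relations place κ below σ. An element lies strictly between them when it is forced above κ and also forced below σ.
Above κ: {λ, η, γ}. Below σ: {ξ, β, ω, ε, χ, λ, η}.
Intersection: {λ, η} — 2.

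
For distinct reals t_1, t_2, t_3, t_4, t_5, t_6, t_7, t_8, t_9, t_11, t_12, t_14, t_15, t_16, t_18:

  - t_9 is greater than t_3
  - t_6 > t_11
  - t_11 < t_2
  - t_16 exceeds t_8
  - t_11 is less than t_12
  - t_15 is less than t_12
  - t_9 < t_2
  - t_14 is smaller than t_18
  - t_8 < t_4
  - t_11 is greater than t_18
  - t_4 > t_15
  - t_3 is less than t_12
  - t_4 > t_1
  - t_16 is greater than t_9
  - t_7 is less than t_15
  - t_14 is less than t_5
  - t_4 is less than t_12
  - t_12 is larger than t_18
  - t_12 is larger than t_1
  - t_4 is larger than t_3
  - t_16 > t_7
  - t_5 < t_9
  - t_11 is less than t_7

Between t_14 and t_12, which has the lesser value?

t_14 < t_18 and t_18 < t_11 give t_14 < t_11.
With t_11 < t_7: t_14 < t_18 < t_11 < t_7.
Then t_7 < t_15 extends the chain to t_15.
Then t_15 < t_4 extends the chain to t_4.
Then t_4 < t_12 extends the chain to t_12.
So t_14 < t_12; t_14 is the smaller of the two.

t_14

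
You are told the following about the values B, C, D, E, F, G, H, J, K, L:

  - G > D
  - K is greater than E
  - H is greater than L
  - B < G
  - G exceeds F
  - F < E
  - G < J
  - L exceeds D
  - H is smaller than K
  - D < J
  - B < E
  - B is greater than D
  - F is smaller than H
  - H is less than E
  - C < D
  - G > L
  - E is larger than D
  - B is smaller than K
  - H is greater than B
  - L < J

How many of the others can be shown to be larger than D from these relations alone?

From D the given relations immediately reach B, L, G, E, J.
From those, H, K — 7 in total.
No other element is forced above D by the given relations, so the count is 7.

7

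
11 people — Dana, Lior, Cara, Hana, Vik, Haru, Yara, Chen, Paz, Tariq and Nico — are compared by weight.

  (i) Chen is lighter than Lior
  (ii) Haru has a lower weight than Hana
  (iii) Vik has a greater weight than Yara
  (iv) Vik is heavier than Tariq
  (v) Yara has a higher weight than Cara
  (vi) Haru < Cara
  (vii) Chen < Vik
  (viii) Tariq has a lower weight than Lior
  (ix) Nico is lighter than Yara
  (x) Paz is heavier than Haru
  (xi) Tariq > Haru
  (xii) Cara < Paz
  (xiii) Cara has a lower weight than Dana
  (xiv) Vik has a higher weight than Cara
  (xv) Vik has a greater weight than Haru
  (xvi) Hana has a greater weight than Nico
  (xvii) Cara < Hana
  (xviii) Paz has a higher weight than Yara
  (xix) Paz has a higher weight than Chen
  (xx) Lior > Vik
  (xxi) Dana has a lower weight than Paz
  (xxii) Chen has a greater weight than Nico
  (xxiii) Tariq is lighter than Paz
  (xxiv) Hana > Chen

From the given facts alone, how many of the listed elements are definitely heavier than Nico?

6

The elements the relations force above Nico are Chen, Hana, Yara, Vik, Paz, Lior — no chain reaches any other.
That is 6.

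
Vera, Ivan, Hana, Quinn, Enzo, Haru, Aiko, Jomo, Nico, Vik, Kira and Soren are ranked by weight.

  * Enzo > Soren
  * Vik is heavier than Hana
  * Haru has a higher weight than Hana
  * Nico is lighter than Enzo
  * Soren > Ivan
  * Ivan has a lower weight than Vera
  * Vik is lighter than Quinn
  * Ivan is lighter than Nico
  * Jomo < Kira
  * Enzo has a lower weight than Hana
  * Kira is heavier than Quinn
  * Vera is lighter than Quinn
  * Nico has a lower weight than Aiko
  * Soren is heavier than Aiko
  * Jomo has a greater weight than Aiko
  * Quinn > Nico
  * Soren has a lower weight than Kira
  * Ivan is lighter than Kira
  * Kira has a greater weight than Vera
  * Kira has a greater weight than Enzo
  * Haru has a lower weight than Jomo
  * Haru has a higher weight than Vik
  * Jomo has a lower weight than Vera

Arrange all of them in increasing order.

Ivan < Nico < Aiko < Soren < Enzo < Hana < Vik < Haru < Jomo < Vera < Quinn < Kira

Nothing is placed below Ivan, so it is least; from there Ivan < Nico; Nico < Aiko; Aiko < Soren; Soren < Enzo; Enzo < Hana; Hana < Vik; Vik < Haru; Haru < Jomo; Jomo < Vera; Vera < Quinn; Quinn < Kira, each given directly.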